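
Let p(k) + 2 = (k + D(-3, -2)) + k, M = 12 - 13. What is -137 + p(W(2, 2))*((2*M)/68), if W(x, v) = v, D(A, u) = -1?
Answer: -4659/34 ≈ -137.03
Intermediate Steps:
M = -1
p(k) = -3 + 2*k (p(k) = -2 + ((k - 1) + k) = -2 + ((-1 + k) + k) = -2 + (-1 + 2*k) = -3 + 2*k)
-137 + p(W(2, 2))*((2*M)/68) = -137 + (-3 + 2*2)*((2*(-1))/68) = -137 + (-3 + 4)*(-2*1/68) = -137 + 1*(-1/34) = -137 - 1/34 = -4659/34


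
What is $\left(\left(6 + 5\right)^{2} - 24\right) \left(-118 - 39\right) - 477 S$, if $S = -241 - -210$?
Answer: $-442$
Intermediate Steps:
$S = -31$ ($S = -241 + 210 = -31$)
$\left(\left(6 + 5\right)^{2} - 24\right) \left(-118 - 39\right) - 477 S = \left(\left(6 + 5\right)^{2} - 24\right) \left(-118 - 39\right) - -14787 = \left(11^{2} - 24\right) \left(-157\right) + 14787 = \left(121 - 24\right) \left(-157\right) + 14787 = 97 \left(-157\right) + 14787 = -15229 + 14787 = -442$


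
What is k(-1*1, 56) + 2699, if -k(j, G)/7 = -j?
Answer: 2692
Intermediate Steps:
k(j, G) = 7*j (k(j, G) = -(-7)*j = 7*j)
k(-1*1, 56) + 2699 = 7*(-1*1) + 2699 = 7*(-1) + 2699 = -7 + 2699 = 2692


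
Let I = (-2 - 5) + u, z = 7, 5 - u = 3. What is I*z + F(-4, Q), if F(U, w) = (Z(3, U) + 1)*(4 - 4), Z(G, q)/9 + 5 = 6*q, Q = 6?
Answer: -35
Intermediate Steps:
Z(G, q) = -45 + 54*q (Z(G, q) = -45 + 9*(6*q) = -45 + 54*q)
u = 2 (u = 5 - 1*3 = 5 - 3 = 2)
F(U, w) = 0 (F(U, w) = ((-45 + 54*U) + 1)*(4 - 4) = (-44 + 54*U)*0 = 0)
I = -5 (I = (-2 - 5) + 2 = -7 + 2 = -5)
I*z + F(-4, Q) = -5*7 + 0 = -35 + 0 = -35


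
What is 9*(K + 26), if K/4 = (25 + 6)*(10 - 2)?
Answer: 9162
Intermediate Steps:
K = 992 (K = 4*((25 + 6)*(10 - 2)) = 4*(31*8) = 4*248 = 992)
9*(K + 26) = 9*(992 + 26) = 9*1018 = 9162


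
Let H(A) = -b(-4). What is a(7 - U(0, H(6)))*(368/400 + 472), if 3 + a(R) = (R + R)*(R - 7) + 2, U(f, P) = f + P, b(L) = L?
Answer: -11823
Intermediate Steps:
H(A) = 4 (H(A) = -1*(-4) = 4)
U(f, P) = P + f
a(R) = -1 + 2*R*(-7 + R) (a(R) = -3 + ((R + R)*(R - 7) + 2) = -3 + ((2*R)*(-7 + R) + 2) = -3 + (2*R*(-7 + R) + 2) = -3 + (2 + 2*R*(-7 + R)) = -1 + 2*R*(-7 + R))
a(7 - U(0, H(6)))*(368/400 + 472) = (-1 - 14*(7 - (4 + 0)) + 2*(7 - (4 + 0))²)*(368/400 + 472) = (-1 - 14*(7 - 1*4) + 2*(7 - 1*4)²)*(368*(1/400) + 472) = (-1 - 14*(7 - 4) + 2*(7 - 4)²)*(23/25 + 472) = (-1 - 14*3 + 2*3²)*(11823/25) = (-1 - 42 + 2*9)*(11823/25) = (-1 - 42 + 18)*(11823/25) = -25*11823/25 = -11823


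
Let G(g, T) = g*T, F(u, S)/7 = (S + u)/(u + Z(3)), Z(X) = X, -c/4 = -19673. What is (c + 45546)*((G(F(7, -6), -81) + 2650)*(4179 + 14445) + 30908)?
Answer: 30021197811368/5 ≈ 6.0042e+12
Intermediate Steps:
c = 78692 (c = -4*(-19673) = 78692)
F(u, S) = 7*(S + u)/(3 + u) (F(u, S) = 7*((S + u)/(u + 3)) = 7*((S + u)/(3 + u)) = 7*(S + u)/(3 + u))
G(g, T) = T*g
(c + 45546)*((G(F(7, -6), -81) + 2650)*(4179 + 14445) + 30908) = (78692 + 45546)*((-567*(-6 + 7)/(3 + 7) + 2650)*(4179 + 14445) + 30908) = 124238*((-567/10 + 2650)*18624 + 30908) = 124238*((25933/10)*18624 + 30908) = 124238*(241488096/5 + 30908) = 124238*(241642636/5) = 30021197811368/5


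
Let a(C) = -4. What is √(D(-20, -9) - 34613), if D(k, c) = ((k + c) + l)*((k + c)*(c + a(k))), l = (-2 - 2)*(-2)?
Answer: I*√42530 ≈ 206.23*I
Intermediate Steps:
l = 8 (l = -4*(-2) = 8)
D(k, c) = (-4 + c)*(c + k)*(8 + c + k) (D(k, c) = ((k + c) + 8)*((k + c)*(c - 4)) = ((c + k) + 8)*((c + k)*(-4 + c)) = (8 + c + k)*((-4 + c)*(c + k)) = (-4 + c)*(c + k)*(8 + c + k))
√(D(-20, -9) - 34613) = √(((-9)³ - 32*(-9) - 32*(-20) - 4*(-20)² + 4*(-9)² - 9*(-20)² + 2*(-20)*(-9)²) - 34613) = √((-729 + 288 + 640 - 4*400 + 4*81 - 9*400 + 2*(-20)*81) - 34613) = √((-729 + 288 + 640 - 1600 + 324 - 3600 - 3240) - 34613) = √(-7917 - 34613) = √(-42530) = I*√42530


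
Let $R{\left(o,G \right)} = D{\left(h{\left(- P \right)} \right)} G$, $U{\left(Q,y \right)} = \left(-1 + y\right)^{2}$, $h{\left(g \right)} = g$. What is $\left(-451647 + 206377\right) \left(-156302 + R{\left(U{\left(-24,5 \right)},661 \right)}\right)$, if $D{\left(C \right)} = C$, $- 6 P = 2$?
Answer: $\frac{114846451150}{3} \approx 3.8282 \cdot 10^{10}$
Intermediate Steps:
$P = - \frac{1}{3}$ ($P = \left(- \frac{1}{6}\right) 2 = - \frac{1}{3} \approx -0.33333$)
$R{\left(o,G \right)} = \frac{G}{3}$ ($R{\left(o,G \right)} = \left(-1\right) \left(- \frac{1}{3}\right) G = \frac{G}{3}$)
$\left(-451647 + 206377\right) \left(-156302 + R{\left(U{\left(-24,5 \right)},661 \right)}\right) = \left(-451647 + 206377\right) \left(-156302 + \frac{1}{3} \cdot 661\right) = - 245270 \left(-156302 + \frac{661}{3}\right) = \left(-245270\right) \left(- \frac{468245}{3}\right) = \frac{114846451150}{3}$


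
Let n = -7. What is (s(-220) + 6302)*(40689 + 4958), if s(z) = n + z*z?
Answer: 2496662665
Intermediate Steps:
s(z) = -7 + z² (s(z) = -7 + z*z = -7 + z²)
(s(-220) + 6302)*(40689 + 4958) = ((-7 + (-220)²) + 6302)*(40689 + 4958) = ((-7 + 48400) + 6302)*45647 = (48393 + 6302)*45647 = 54695*45647 = 2496662665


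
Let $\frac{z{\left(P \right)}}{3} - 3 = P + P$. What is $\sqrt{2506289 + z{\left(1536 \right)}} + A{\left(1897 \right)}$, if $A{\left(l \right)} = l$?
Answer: $1897 + \sqrt{2515514} \approx 3483.0$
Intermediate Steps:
$z{\left(P \right)} = 9 + 6 P$ ($z{\left(P \right)} = 9 + 3 \left(P + P\right) = 9 + 3 \cdot 2 P = 9 + 6 P$)
$\sqrt{2506289 + z{\left(1536 \right)}} + A{\left(1897 \right)} = \sqrt{2506289 + \left(9 + 6 \cdot 1536\right)} + 1897 = \sqrt{2506289 + \left(9 + 9216\right)} + 1897 = \sqrt{2506289 + 9225} + 1897 = \sqrt{2515514} + 1897 = 1897 + \sqrt{2515514}$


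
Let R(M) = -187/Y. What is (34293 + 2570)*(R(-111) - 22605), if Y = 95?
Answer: -79169264306/95 ≈ -8.3336e+8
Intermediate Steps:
R(M) = -187/95
(34293 + 2570)*(R(-111) - 22605) = (34293 + 2570)*(-187/95 - 22605) = 36863*(-2147662/95) = -79169264306/95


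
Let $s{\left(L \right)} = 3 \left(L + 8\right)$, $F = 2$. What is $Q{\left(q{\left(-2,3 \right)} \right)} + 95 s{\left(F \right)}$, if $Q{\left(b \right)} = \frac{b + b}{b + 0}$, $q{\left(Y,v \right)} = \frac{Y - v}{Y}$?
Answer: $2852$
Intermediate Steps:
$q{\left(Y,v \right)} = \frac{Y - v}{Y}$
$Q{\left(b \right)} = 2$ ($Q{\left(b \right)} = \frac{2 b}{b} = 2$)
$s{\left(L \right)} = 24 + 3 L$ ($s{\left(L \right)} = 3 \left(8 + L\right) = 24 + 3 L$)
$Q{\left(q{\left(-2,3 \right)} \right)} + 95 s{\left(F \right)} = 2 + 95 \left(24 + 3 \cdot 2\right) = 2 + 95 \left(24 + 6\right) = 2 + 95 \cdot 30 = 2 + 2850 = 2852$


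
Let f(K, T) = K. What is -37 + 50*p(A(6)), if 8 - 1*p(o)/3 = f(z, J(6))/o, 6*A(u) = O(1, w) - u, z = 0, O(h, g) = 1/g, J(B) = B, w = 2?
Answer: 1163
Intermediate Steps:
A(u) = 1/12 - u/6 (A(u) = (1/2 - u)/6 = (½ - u)/6 = 1/12 - u/6)
p(o) = 24 (p(o) = 24 - 0/o = 24 - 3*0 = 24 + 0 = 24)
-37 + 50*p(A(6)) = -37 + 50*24 = -37 + 1200 = 1163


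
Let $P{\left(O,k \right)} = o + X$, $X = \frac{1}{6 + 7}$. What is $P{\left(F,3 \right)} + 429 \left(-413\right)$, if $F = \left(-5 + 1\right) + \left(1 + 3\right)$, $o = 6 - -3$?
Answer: $- \frac{2303183}{13} \approx -1.7717 \cdot 10^{5}$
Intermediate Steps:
$X = \frac{1}{13} \approx 0.076923$
$o = 9$ ($o = 6 + 3 = 9$)
$F = 0$ ($F = -4 + 4 = 0$)
$P{\left(O,k \right)} = \frac{118}{13}$ ($P{\left(O,k \right)} = 9 + \frac{1}{13} = \frac{118}{13}$)
$P{\left(F,3 \right)} + 429 \left(-413\right) = \frac{118}{13} + 429 \left(-413\right) = \frac{118}{13} - 177177 = - \frac{2303183}{13}$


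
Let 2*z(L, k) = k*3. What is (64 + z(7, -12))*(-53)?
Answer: -2438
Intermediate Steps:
z(L, k) = 3*k/2 (z(L, k) = (k*3)/2 = (3*k)/2 = 3*k/2)
(64 + z(7, -12))*(-53) = (64 + (3/2)*(-12))*(-53) = (64 - 18)*(-53) = 46*(-53) = -2438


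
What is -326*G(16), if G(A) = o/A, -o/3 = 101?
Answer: 49389/8 ≈ 6173.6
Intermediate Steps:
o = -303 (o = -3*101 = -303)
G(A) = -303/A
-326*G(16) = -(-98778)/16 = -326*(-303/16) = 49389/8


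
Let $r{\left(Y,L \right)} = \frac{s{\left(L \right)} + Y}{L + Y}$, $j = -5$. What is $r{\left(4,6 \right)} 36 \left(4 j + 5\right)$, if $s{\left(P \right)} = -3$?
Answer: $-54$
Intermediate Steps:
$r{\left(Y,L \right)} = \frac{-3 + Y}{L + Y}$
$r{\left(4,6 \right)} 36 \left(4 j + 5\right) = \frac{-3 + 4}{6 + 4} \cdot 36 \left(4 \left(-5\right) + 5\right) = \frac{1}{10} \cdot 1 \cdot 36 \left(-20 + 5\right) = \frac{1}{10} \cdot 1 \cdot 36 \left(-15\right) = \frac{1}{10} \cdot 36 \left(-15\right) = \frac{18}{5} \left(-15\right) = -54$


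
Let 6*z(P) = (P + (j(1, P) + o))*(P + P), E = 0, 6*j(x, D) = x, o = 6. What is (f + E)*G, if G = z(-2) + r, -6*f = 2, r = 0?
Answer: 25/27 ≈ 0.92593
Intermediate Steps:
j(x, D) = x/6
f = -1/3 (f = -1/6*2 = -1/3 ≈ -0.33333)
z(P) = P*(37/6 + P)/3 (z(P) = ((P + ((1/6)*1 + 6))*(P + P))/6 = ((P + (1/6 + 6))*(2*P))/6 = ((P + 37/6)*(2*P))/6 = ((37/6 + P)*(2*P))/6 = (2*P*(37/6 + P))/6 = P*(37/6 + P)/3)
G = -25/9 (G = (1/18)*(-2)*(37 + 6*(-2)) + 0 = (1/18)*(-2)*(37 - 12) + 0 = (1/18)*(-2)*25 + 0 = -25/9 + 0 = -25/9 ≈ -2.7778)
(f + E)*G = (-1/3 + 0)*(-25/9) = -1/3*(-25/9) = 25/27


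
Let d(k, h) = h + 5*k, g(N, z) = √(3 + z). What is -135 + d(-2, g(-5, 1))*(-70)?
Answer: 425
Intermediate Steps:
-135 + d(-2, g(-5, 1))*(-70) = -135 + (√(3 + 1) + 5*(-2))*(-70) = -135 + (√4 - 10)*(-70) = -135 + (2 - 10)*(-70) = -135 - 8*(-70) = -135 + 560 = 425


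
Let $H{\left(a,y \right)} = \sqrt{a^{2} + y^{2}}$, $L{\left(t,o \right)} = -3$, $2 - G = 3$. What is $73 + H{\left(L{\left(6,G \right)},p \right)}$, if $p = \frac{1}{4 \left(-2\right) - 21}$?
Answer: $73 + \frac{\sqrt{7570}}{29} \approx 76.0$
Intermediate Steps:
$G = -1$ ($G = 2 - 3 = -1$)
$p = - \frac{1}{29}$ ($p = \frac{1}{-8 - 21} = \frac{1}{-29} = - \frac{1}{29} \approx -0.034483$)
$73 + H{\left(L{\left(6,G \right)},p \right)} = 73 + \sqrt{\left(-3\right)^{2} + \left(- \frac{1}{29}\right)^{2}} = 73 + \sqrt{9 + \frac{1}{841}} = 73 + \sqrt{\frac{7570}{841}} = 73 + \frac{\sqrt{7570}}{29}$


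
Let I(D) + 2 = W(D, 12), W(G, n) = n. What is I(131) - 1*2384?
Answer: -2374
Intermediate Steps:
I(D) = 10 (I(D) = -2 + 12 = 10)
I(131) - 1*2384 = 10 - 1*2384 = 10 - 2384 = -2374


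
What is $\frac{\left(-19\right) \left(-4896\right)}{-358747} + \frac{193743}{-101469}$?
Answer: $- \frac{26314590759}{12133899781} \approx -2.1687$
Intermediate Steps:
$\frac{\left(-19\right) \left(-4896\right)}{-358747} + \frac{193743}{-101469} = 93024 \left(- \frac{1}{358747}\right) + 193743 \left(- \frac{1}{101469}\right) = - \frac{93024}{358747} - \frac{64581}{33823} = - \frac{26314590759}{12133899781}$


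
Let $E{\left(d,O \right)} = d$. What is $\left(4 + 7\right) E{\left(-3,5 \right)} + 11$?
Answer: $-22$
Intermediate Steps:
$\left(4 + 7\right) E{\left(-3,5 \right)} + 11 = \left(4 + 7\right) \left(-3\right) + 11 = 11 \left(-3\right) + 11 = -33 + 11 = -22$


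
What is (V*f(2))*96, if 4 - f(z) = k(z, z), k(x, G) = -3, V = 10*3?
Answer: 20160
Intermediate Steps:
V = 30
f(z) = 7 (f(z) = 4 - 1*(-3) = 4 + 3 = 7)
(V*f(2))*96 = (30*7)*96 = 210*96 = 20160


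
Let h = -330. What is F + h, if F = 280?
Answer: -50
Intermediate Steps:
F + h = 280 - 330 = -50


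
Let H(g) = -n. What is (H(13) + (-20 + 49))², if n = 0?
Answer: 841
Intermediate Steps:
H(g) = 0 (H(g) = -1*0 = 0)
(H(13) + (-20 + 49))² = (0 + (-20 + 49))² = (0 + 29)² = 29² = 841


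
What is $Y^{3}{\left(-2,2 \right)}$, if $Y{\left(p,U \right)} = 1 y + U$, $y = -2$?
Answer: $0$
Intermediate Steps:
$Y{\left(p,U \right)} = -2 + U$ ($Y{\left(p,U \right)} = 1 \left(-2\right) + U = -2 + U$)
$Y^{3}{\left(-2,2 \right)} = \left(-2 + 2\right)^{3} = 0^{3} = 0$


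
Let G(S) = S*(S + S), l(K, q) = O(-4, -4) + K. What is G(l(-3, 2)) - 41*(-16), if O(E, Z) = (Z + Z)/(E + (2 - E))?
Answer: 754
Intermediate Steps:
O(E, Z) = Z (O(E, Z) = (2*Z)/2 = (2*Z)*(1/2) = Z)
l(K, q) = -4 + K
G(S) = 2*S**2 (G(S) = S*(2*S) = 2*S**2)
G(l(-3, 2)) - 41*(-16) = 2*(-4 - 3)**2 - 41*(-16) = 2*(-7)**2 + 656 = 2*49 + 656 = 98 + 656 = 754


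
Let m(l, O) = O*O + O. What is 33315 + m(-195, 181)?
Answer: 66257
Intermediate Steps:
m(l, O) = O + O² (m(l, O) = O² + O = O + O²)
33315 + m(-195, 181) = 33315 + 181*(1 + 181) = 33315 + 181*182 = 33315 + 32942 = 66257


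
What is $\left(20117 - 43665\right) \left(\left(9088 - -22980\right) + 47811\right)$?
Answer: $-1880990692$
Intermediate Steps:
$\left(20117 - 43665\right) \left(\left(9088 - -22980\right) + 47811\right) = - 23548 \left(\left(9088 + 22980\right) + 47811\right) = - 23548 \left(32068 + 47811\right) = \left(-23548\right) 79879 = -1880990692$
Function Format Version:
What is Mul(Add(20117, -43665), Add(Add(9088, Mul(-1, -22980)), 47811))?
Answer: -1880990692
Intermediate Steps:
Mul(Add(20117, -43665), Add(Add(9088, Mul(-1, -22980)), 47811)) = Mul(-23548, Add(Add(9088, 22980), 47811)) = Mul(-23548, Add(32068, 47811)) = Mul(-23548, 79879) = -1880990692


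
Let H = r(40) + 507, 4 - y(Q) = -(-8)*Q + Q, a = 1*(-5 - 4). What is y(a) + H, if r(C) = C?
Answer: 632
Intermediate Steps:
a = -9 (a = 1*(-9) = -9)
y(Q) = 4 - 9*Q (y(Q) = 4 - (-(-8)*Q + Q) = 4 - (8*Q + Q) = 4 - 9*Q)
H = 547 (H = 40 + 507 = 547)
y(a) + H = (4 - 9*(-9)) + 547 = (4 + 81) + 547 = 85 + 547 = 632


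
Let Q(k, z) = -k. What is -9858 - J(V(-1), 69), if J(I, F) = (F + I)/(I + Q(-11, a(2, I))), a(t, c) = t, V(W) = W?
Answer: -49324/5 ≈ -9864.8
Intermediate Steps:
J(I, F) = (F + I)/(11 + I) (J(I, F) = (F + I)/(I - 1*(-11)) = (F + I)/(I + 11) = (F + I)/(11 + I))
-9858 - J(V(-1), 69) = -9858 - (69 - 1)/(11 - 1) = -9858 - 68/10 = -9858 - 1*34/5 = -9858 - 34/5 = -49324/5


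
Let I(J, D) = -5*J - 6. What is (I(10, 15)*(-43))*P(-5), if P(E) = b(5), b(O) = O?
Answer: 12040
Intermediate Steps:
P(E) = 5
I(J, D) = -6 - 5*J
(I(10, 15)*(-43))*P(-5) = ((-6 - 5*10)*(-43))*5 = ((-6 - 50)*(-43))*5 = -56*(-43)*5 = 2408*5 = 12040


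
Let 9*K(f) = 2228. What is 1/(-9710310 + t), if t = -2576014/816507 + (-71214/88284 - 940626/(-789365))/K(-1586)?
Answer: -21129232240801069560/205171461748345223560701143 ≈ -1.0298e-7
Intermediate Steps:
K(f) = 2228/9 (K(f) = (⅑)*2228 = 2228/9)
t = -66628172189801537543/21129232240801069560 (t = -2576014/816507 + (-71214/88284 - 940626/(-789365))/(2228/9) = -2576014*1/816507 + (-71214*1/88284 - 940626*(-1/789365))*(9/2228) = -2576014/816507 + (-11869/14714 + 940626/789365)*(9/2228) = -2576014/816507 + (4471397779/11614716610)*(9/2228) = -2576014/816507 + 40242580011/25877588607080 = -66628172189801537543/21129232240801069560 ≈ -3.1534)
1/(-9710310 + t) = 1/(-9710310 - 66628172189801537543/21129232240801069560) = 1/(-205171461748345223560701143/21129232240801069560) = -21129232240801069560/205171461748345223560701143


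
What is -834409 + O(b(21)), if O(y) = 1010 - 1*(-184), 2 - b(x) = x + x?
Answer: -833215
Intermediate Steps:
b(x) = 2 - 2*x (b(x) = 2 - (x + x) = 2 - 2*x)
O(y) = 1194 (O(y) = 1010 + 184 = 1194)
-834409 + O(b(21)) = -834409 + 1194 = -833215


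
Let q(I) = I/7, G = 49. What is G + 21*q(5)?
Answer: 64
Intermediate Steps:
q(I) = I/7 (q(I) = I*(⅐) = I/7)
G + 21*q(5) = 49 + 21*((⅐)*5) = 49 + 21*(5/7) = 49 + 15 = 64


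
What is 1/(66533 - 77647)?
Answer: -1/11114 ≈ -8.9977e-5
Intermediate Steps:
1/(66533 - 77647) = 1/(-11114) = -1/11114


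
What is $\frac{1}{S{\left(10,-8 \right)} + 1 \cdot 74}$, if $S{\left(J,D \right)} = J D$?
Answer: $- \frac{1}{6} \approx -0.16667$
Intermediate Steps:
$S{\left(J,D \right)} = D J$
$\frac{1}{S{\left(10,-8 \right)} + 1 \cdot 74} = \frac{1}{\left(-8\right) 10 + 1 \cdot 74} = \frac{1}{-80 + 74} = \frac{1}{-6} = - \frac{1}{6}$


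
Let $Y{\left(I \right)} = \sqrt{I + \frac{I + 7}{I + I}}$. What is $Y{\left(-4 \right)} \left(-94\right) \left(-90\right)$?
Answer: $2115 i \sqrt{70} \approx 17695.0 i$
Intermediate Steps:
$Y{\left(I \right)} = \sqrt{I + \frac{7 + I}{2 I}}$
$Y{\left(-4 \right)} \left(-94\right) \left(-90\right) = \frac{\sqrt{2 + 4 \left(-4\right) + \frac{14}{-4}}}{2} \left(-94\right) \left(-90\right) = \frac{\sqrt{2 - 16 + 14 \left(- \frac{1}{4}\right)}}{2} \left(-94\right) \left(-90\right) = \frac{\sqrt{2 - 16 - \frac{7}{2}}}{2} \left(-94\right) \left(-90\right) = \frac{\sqrt{- \frac{35}{2}}}{2} \left(-94\right) \left(-90\right) = \frac{\frac{1}{2} i \sqrt{70}}{2} \left(-94\right) \left(-90\right) = \frac{i \sqrt{70}}{4} \left(-94\right) \left(-90\right) = - \frac{47 i \sqrt{70}}{2} \left(-90\right) = 2115 i \sqrt{70}$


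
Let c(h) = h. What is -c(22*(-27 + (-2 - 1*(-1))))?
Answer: 616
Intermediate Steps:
-c(22*(-27 + (-2 - 1*(-1)))) = -22*(-27 + (-2 - 1*(-1))) = -22*(-27 + (-2 + 1)) = -22*(-27 - 1) = -22*(-28) = -1*(-616) = 616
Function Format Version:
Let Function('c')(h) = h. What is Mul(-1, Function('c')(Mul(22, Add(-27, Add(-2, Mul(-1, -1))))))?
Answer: 616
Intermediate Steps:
Mul(-1, Function('c')(Mul(22, Add(-27, Add(-2, Mul(-1, -1)))))) = Mul(-1, Mul(22, Add(-27, Add(-2, Mul(-1, -1))))) = Mul(-1, Mul(22, Add(-27, Add(-2, 1)))) = Mul(-1, Mul(22, Add(-27, -1))) = Mul(-1, Mul(22, -28)) = Mul(-1, -616) = 616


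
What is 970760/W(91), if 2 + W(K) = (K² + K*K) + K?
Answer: 970760/16651 ≈ 58.300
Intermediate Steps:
W(K) = -2 + K + 2*K² (W(K) = -2 + ((K² + K*K) + K) = -2 + ((K² + K²) + K) = -2 + (2*K² + K) = -2 + (K + 2*K²) = -2 + K + 2*K²)
970760/W(91) = 970760/(-2 + 91 + 2*91²) = 970760/(-2 + 91 + 2*8281) = 970760/(-2 + 91 + 16562) = 970760/16651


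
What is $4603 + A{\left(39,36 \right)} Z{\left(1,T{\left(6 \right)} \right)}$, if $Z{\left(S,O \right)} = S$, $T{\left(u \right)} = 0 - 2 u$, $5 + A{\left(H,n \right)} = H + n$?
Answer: $4673$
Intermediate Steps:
$A{\left(H,n \right)} = -5 + H + n$ ($A{\left(H,n \right)} = -5 + \left(H + n\right) = -5 + H + n$)
$T{\left(u \right)} = - 2 u$
$4603 + A{\left(39,36 \right)} Z{\left(1,T{\left(6 \right)} \right)} = 4603 + \left(-5 + 39 + 36\right) 1 = 4603 + 70 \cdot 1 = 4603 + 70 = 4673$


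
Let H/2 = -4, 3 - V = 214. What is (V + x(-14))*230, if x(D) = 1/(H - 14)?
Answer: -533945/11 ≈ -48540.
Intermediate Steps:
V = -211 (V = 3 - 1*214 = 3 - 214 = -211)
H = -8 (H = 2*(-4) = -8)
x(D) = -1/22 (x(D) = 1/(-8 - 14) = 1/(-22) = -1/22)
(V + x(-14))*230 = (-211 - 1/22)*230 = -4643/22*230 = -533945/11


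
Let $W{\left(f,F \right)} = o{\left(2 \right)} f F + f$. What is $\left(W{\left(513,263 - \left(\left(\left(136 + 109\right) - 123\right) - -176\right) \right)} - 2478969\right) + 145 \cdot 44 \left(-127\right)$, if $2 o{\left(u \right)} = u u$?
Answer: $-3324626$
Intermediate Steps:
$o{\left(u \right)} = \frac{u^{2}}{2}$ ($o{\left(u \right)} = \frac{u u}{2} = \frac{u^{2}}{2}$)
$W{\left(f,F \right)} = f + 2 F f$ ($W{\left(f,F \right)} = \frac{2^{2}}{2} f F + f = \frac{1}{2} \cdot 4 f F + f = 2 f F + f = 2 F f + f = f + 2 F f$)
$\left(W{\left(513,263 - \left(\left(\left(136 + 109\right) - 123\right) - -176\right) \right)} - 2478969\right) + 145 \cdot 44 \left(-127\right) = \left(513 \left(1 + 2 \left(263 - \left(\left(\left(136 + 109\right) - 123\right) - -176\right)\right)\right) - 2478969\right) + 145 \cdot 44 \left(-127\right) = \left(513 \left(1 + 2 \left(263 - \left(\left(245 - 123\right) + 176\right)\right)\right) - 2478969\right) + 6380 \left(-127\right) = \left(513 \left(1 + 2 \left(263 - \left(122 + 176\right)\right)\right) - 2478969\right) - 810260 = \left(513 \left(1 + 2 \left(263 - 298\right)\right) - 2478969\right) - 810260 = \left(513 \left(1 + 2 \left(-35\right)\right) - 2478969\right) - 810260 = \left(513 \left(1 - 70\right) - 2478969\right) - 810260 = \left(513 \left(-69\right) - 2478969\right) - 810260 = \left(-35397 - 2478969\right) - 810260 = -2514366 - 810260 = -3324626$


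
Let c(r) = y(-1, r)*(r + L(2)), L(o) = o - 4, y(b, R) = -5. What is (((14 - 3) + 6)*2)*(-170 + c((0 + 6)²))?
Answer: -11560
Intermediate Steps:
L(o) = -4 + o
c(r) = 10 - 5*r (c(r) = -5*(r + (-4 + 2)) = -5*(r - 2) = -5*(-2 + r) = 10 - 5*r)
(((14 - 3) + 6)*2)*(-170 + c((0 + 6)²)) = (((14 - 3) + 6)*2)*(-170 + (10 - 5*(0 + 6)²)) = ((11 + 6)*2)*(-170 + (10 - 5*6²)) = (17*2)*(-170 + (10 - 5*36)) = 34*(-170 + (10 - 180)) = 34*(-170 - 170) = 34*(-340) = -11560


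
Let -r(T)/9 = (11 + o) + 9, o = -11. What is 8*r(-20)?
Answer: -648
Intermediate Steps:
r(T) = -81 (r(T) = -9*((11 - 11) + 9) = -9*(0 + 9) = -9*9 = -81)
8*r(-20) = 8*(-81) = -648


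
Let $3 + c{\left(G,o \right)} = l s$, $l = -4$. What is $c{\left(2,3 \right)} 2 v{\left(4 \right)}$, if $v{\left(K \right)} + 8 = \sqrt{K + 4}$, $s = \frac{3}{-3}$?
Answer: $-16 + 4 \sqrt{2} \approx -10.343$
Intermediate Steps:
$s = -1$ ($s = 3 \left(- \frac{1}{3}\right) = -1$)
$c{\left(G,o \right)} = 1$ ($c{\left(G,o \right)} = -3 - -4 = -3 + 4 = 1$)
$v{\left(K \right)} = -8 + \sqrt{4 + K}$ ($v{\left(K \right)} = -8 + \sqrt{K + 4} = -8 + \sqrt{4 + K}$)
$c{\left(2,3 \right)} 2 v{\left(4 \right)} = 1 \cdot 2 \left(-8 + \sqrt{4 + 4}\right) = 2 \left(-8 + \sqrt{8}\right) = 2 \left(-8 + 2 \sqrt{2}\right) = -16 + 4 \sqrt{2}$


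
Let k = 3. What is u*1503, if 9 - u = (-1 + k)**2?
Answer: 7515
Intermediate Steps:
u = 5 (u = 9 - (-1 + 3)**2 = 9 - 1*2**2 = 9 - 1*4 = 9 - 4 = 5)
u*1503 = 5*1503 = 7515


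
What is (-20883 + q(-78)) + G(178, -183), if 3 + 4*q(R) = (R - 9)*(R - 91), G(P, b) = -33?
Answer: -17241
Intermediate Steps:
q(R) = -¾ + (-91 + R)*(-9 + R)/4 (q(R) = -¾ + ((R - 9)*(R - 91))/4 = -¾ + ((-9 + R)*(-91 + R))/4 = -¾ + ((-91 + R)*(-9 + R))/4 = -¾ + (-91 + R)*(-9 + R)/4)
(-20883 + q(-78)) + G(178, -183) = (-20883 + (204 - 25*(-78) + (¼)*(-78)²)) - 33 = (-20883 + (204 + 1950 + (¼)*6084)) - 33 = (-20883 + (204 + 1950 + 1521)) - 33 = (-20883 + 3675) - 33 = -17208 - 33 = -17241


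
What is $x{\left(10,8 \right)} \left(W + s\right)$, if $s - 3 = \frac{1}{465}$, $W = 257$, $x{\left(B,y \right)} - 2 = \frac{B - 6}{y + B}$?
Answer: $\frac{483604}{837} \approx 577.78$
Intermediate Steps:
$x{\left(B,y \right)} = 2 + \frac{-6 + B}{B + y}$ ($x{\left(B,y \right)} = 2 + \frac{B - 6}{y + B} = 2 + \frac{-6 + B}{B + y}$)
$s = \frac{1396}{465}$ ($s = 3 + \frac{1}{465} = \frac{1396}{465} \approx 3.0022$)
$x{\left(10,8 \right)} \left(W + s\right) = \frac{-6 + 2 \cdot 8 + 3 \cdot 10}{10 + 8} \left(257 + \frac{1396}{465}\right) = \frac{-6 + 16 + 30}{18} \cdot \frac{120901}{465} = \frac{1}{18} \cdot 40 \cdot \frac{120901}{465} = \frac{20}{9} \cdot \frac{120901}{465} = \frac{483604}{837}$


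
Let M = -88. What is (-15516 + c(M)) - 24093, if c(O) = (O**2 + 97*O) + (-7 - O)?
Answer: -40320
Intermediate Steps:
c(O) = -7 + O**2 + 96*O
(-15516 + c(M)) - 24093 = (-15516 + (-7 + (-88)**2 + 96*(-88))) - 24093 = (-15516 + (-7 + 7744 - 8448)) - 24093 = (-15516 - 711) - 24093 = -16227 - 24093 = -40320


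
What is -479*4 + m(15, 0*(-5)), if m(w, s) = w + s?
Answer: -1901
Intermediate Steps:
m(w, s) = s + w
-479*4 + m(15, 0*(-5)) = -479*4 + (0*(-5) + 15) = -1916 + (0 + 15) = -1916 + 15 = -1901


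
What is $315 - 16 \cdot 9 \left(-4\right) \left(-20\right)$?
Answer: $-3628800$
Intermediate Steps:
$315 - 16 \cdot 9 \left(-4\right) \left(-20\right) = 315 \left(-16\right) \left(-36\right) \left(-20\right) = 315 \cdot 576 \left(-20\right) = 315 \left(-11520\right) = -3628800$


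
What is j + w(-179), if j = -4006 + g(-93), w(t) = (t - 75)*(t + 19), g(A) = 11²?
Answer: 36755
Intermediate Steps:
g(A) = 121
w(t) = (-75 + t)*(19 + t)
j = -3885 (j = -4006 + 121 = -3885)
j + w(-179) = -3885 + (-1425 + (-179)² - 56*(-179)) = -3885 + (-1425 + 32041 + 10024) = -3885 + 40640 = 36755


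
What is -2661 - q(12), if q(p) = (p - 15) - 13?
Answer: -2645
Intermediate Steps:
q(p) = -28 + p (q(p) = (-15 + p) - 13 = -28 + p)
-2661 - q(12) = -2661 - (-28 + 12) = -2661 - 1*(-16) = -2661 + 16 = -2645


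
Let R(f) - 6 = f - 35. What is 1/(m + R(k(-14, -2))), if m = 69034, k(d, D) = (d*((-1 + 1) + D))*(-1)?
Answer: 1/68977 ≈ 1.4498e-5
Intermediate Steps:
k(d, D) = -D*d (k(d, D) = (d*(0 + D))*(-1) = (d*D)*(-1) = (D*d)*(-1) = -D*d)
R(f) = -29 + f (R(f) = 6 + (f - 35) = 6 + (-35 + f) = -29 + f)
1/(m + R(k(-14, -2))) = 1/(69034 + (-29 - 1*(-2)*(-14))) = 1/(69034 + (-29 - 28)) = 1/(69034 - 57) = 1/68977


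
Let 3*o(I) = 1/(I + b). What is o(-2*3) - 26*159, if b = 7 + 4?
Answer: -62009/15 ≈ -4133.9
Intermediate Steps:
b = 11
o(I) = 1/(3*(11 + I)) (o(I) = 1/(3*(I + 11)) = 1/(3*(11 + I)))
o(-2*3) - 26*159 = 1/(3*(11 - 2*3)) - 26*159 = 1/(3*(11 - 6)) - 4134 = (1/3)/5 - 4134 = (1/3)*(1/5) - 4134 = 1/15 - 4134 = -62009/15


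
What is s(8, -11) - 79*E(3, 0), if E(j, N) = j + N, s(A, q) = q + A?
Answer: -240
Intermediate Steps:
s(A, q) = A + q
E(j, N) = N + j
s(8, -11) - 79*E(3, 0) = (8 - 11) - 79*(0 + 3) = -3 - 79*3 = -3 - 237 = -240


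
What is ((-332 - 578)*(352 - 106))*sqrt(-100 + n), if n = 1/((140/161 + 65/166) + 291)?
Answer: -74620*I*sqrt(124508531434146)/371951 ≈ -2.2386e+6*I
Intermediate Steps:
n = 3818/1115853 (n = 1/((140*(1/161) + 65*(1/166)) + 291) = 1/((20/23 + 65/166) + 291) = 1/(4815/3818 + 291) = 1/(1115853/3818) = 3818/1115853 ≈ 0.0034216)
((-332 - 578)*(352 - 106))*sqrt(-100 + n) = ((-332 - 578)*(352 - 106))*sqrt(-100 + 3818/1115853) = (-910*246)*sqrt(-111581482/1115853) = -74620*I*sqrt(124508531434146)/371951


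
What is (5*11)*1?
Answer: 55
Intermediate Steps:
(5*11)*1 = 55*1 = 55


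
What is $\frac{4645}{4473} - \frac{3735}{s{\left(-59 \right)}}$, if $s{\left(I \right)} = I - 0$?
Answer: $\frac{16980710}{263907} \approx 64.344$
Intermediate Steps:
$s{\left(I \right)} = I$ ($s{\left(I \right)} = I + 0 = I$)
$\frac{4645}{4473} - \frac{3735}{s{\left(-59 \right)}} = \frac{4645}{4473} - \frac{3735}{-59} = 4645 \cdot \frac{1}{4473} - - \frac{3735}{59} = \frac{4645}{4473} + \frac{3735}{59} = \frac{16980710}{263907}$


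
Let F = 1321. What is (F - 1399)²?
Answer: 6084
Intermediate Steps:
(F - 1399)² = (1321 - 1399)² = (-78)² = 6084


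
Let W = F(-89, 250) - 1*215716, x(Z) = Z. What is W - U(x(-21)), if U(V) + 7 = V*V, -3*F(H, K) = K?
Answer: -648700/3 ≈ -2.1623e+5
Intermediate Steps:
F(H, K) = -K/3
U(V) = -7 + V**2 (U(V) = -7 + V*V = -7 + V**2)
W = -647398/3 (W = -1/3*250 - 1*215716 = -250/3 - 215716 = -647398/3 ≈ -2.1580e+5)
W - U(x(-21)) = -647398/3 - (-7 + (-21)**2) = -647398/3 - (-7 + 441) = -647398/3 - 1*434 = -647398/3 - 434 = -648700/3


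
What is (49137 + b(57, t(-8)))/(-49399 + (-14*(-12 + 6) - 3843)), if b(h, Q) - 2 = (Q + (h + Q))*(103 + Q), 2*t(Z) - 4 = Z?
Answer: -27246/26579 ≈ -1.0251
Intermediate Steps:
t(Z) = 2 + Z/2
b(h, Q) = 2 + (103 + Q)*(h + 2*Q) (b(h, Q) = 2 + (Q + (h + Q))*(103 + Q) = 2 + (Q + (Q + h))*(103 + Q) = 2 + (h + 2*Q)*(103 + Q) = 2 + (103 + Q)*(h + 2*Q))
(49137 + b(57, t(-8)))/(-49399 + (-14*(-12 + 6) - 3843)) = (49137 + (2 + 2*(2 + (1/2)*(-8))**2 + 103*57 + 206*(2 + (1/2)*(-8)) + (2 + (1/2)*(-8))*57))/(-49399 + (-14*(-12 + 6) - 3843)) = (49137 + (2 + 2*(2 - 4)**2 + 5871 + 206*(2 - 4) + (2 - 4)*57))/(-49399 + (-14*(-6) - 3843)) = (49137 + (2 + 2*(-2)**2 + 5871 + 206*(-2) - 2*57))/(-49399 + (84 - 3843)) = (49137 + (2 + 2*4 + 5871 - 412 - 114))/(-49399 - 3759) = (49137 + (2 + 8 + 5871 - 412 - 114))/(-53158) = (49137 + 5355)*(-1/53158) = 54492*(-1/53158) = -27246/26579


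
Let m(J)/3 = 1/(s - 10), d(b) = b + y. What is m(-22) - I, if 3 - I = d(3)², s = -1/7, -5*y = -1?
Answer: 12326/1775 ≈ 6.9442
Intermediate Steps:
y = ⅕ (y = -⅕*(-1) = ⅕ ≈ 0.20000)
d(b) = ⅕ + b (d(b) = b + ⅕ = ⅕ + b)
s = -⅐ (s = -1*⅐ = -⅐ ≈ -0.14286)
m(J) = -21/71 (m(J) = 3/(-⅐ - 10) = 3/(-71/7) = 3*(-7/71) = -21/71)
I = -181/25 (I = 3 - (⅕ + 3)² = 3 - (16/5)² = 3 - 1*256/25 = 3 - 256/25 = -181/25 ≈ -7.2400)
m(-22) - I = -21/71 - 1*(-181/25) = -21/71 + 181/25 = 12326/1775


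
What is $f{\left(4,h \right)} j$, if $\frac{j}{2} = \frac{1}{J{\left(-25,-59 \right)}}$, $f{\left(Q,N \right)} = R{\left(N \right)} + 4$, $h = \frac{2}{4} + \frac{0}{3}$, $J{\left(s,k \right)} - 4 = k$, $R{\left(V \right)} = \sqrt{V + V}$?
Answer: $- \frac{2}{11} \approx -0.18182$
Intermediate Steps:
$R{\left(V \right)} = \sqrt{2} \sqrt{V}$ ($R{\left(V \right)} = \sqrt{2 V} = \sqrt{2} \sqrt{V}$)
$J{\left(s,k \right)} = 4 + k$
$h = \frac{1}{2}$ ($h = 2 \cdot \frac{1}{4} + 0 \cdot \frac{1}{3} = \frac{1}{2} + 0 = \frac{1}{2} \approx 0.5$)
$f{\left(Q,N \right)} = 4 + \sqrt{2} \sqrt{N}$ ($f{\left(Q,N \right)} = \sqrt{2} \sqrt{N} + 4 = 4 + \sqrt{2} \sqrt{N}$)
$j = - \frac{2}{55}$ ($j = \frac{2}{4 - 59} = \frac{2}{-55} = 2 \left(- \frac{1}{55}\right) = - \frac{2}{55} \approx -0.036364$)
$f{\left(4,h \right)} j = \left(4 + \frac{\sqrt{2}}{\sqrt{2}}\right) \left(- \frac{2}{55}\right) = \left(4 + \sqrt{2} \frac{\sqrt{2}}{2}\right) \left(- \frac{2}{55}\right) = \left(4 + 1\right) \left(- \frac{2}{55}\right) = 5 \left(- \frac{2}{55}\right) = - \frac{2}{11}$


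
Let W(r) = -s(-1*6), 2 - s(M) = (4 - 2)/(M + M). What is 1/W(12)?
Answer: -6/13 ≈ -0.46154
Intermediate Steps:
s(M) = 2 - 1/M (s(M) = 2 - (4 - 2)/(M + M) = 2 - 2/(2*M) = 2 - 2*1/(2*M) = 2 - 1/M)
W(r) = -13/6 (W(r) = -(2 - 1/((-1*6))) = -(2 - 1/(-6)) = -(2 - 1*(-⅙)) = -(2 + ⅙) = -1*13/6 = -13/6)
1/W(12) = 1/(-13/6) = -6/13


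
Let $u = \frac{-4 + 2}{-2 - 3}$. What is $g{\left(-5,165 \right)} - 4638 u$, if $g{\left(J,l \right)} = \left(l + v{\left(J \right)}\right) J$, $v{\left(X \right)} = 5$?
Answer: $- \frac{13526}{5} \approx -2705.2$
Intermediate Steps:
$u = \frac{2}{5}$ ($u = - \frac{2}{-5} = \left(-2\right) \left(- \frac{1}{5}\right) = \frac{2}{5} \approx 0.4$)
$g{\left(J,l \right)} = J \left(5 + l\right)$ ($g{\left(J,l \right)} = \left(l + 5\right) J = \left(5 + l\right) J = J \left(5 + l\right)$)
$g{\left(-5,165 \right)} - 4638 u = - 5 \left(5 + 165\right) - \frac{9276}{5} = \left(-5\right) 170 - \frac{9276}{5} = -850 - \frac{9276}{5} = - \frac{13526}{5}$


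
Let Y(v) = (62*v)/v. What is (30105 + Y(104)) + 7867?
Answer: 38034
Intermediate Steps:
Y(v) = 62
(30105 + Y(104)) + 7867 = (30105 + 62) + 7867 = 30167 + 7867 = 38034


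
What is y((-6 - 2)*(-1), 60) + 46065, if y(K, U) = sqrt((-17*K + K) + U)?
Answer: 46065 + 2*I*sqrt(17) ≈ 46065.0 + 8.2462*I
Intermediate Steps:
y(K, U) = sqrt(U - 16*K) (y(K, U) = sqrt(-16*K + U) = sqrt(U - 16*K))
y((-6 - 2)*(-1), 60) + 46065 = sqrt(60 - 16*(-6 - 2)*(-1)) + 46065 = sqrt(60 - (-128)*(-1)) + 46065 = sqrt(60 - 16*8) + 46065 = sqrt(60 - 128) + 46065 = sqrt(-68) + 46065 = 2*I*sqrt(17) + 46065 = 46065 + 2*I*sqrt(17)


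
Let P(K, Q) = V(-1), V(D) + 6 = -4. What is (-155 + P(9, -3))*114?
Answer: -18810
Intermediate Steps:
V(D) = -10 (V(D) = -6 - 4 = -10)
P(K, Q) = -10
(-155 + P(9, -3))*114 = (-155 - 10)*114 = -165*114 = -18810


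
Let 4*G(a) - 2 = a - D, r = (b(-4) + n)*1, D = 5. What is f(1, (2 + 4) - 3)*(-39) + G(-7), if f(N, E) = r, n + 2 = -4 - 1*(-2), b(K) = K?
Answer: 619/2 ≈ 309.50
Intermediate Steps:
n = -4 (n = -2 + (-4 - 1*(-2)) = -2 + (-4 + 2) = -2 - 2 = -4)
r = -8 (r = (-4 - 4)*1 = -8*1 = -8)
f(N, E) = -8
G(a) = -¾ + a/4 (G(a) = ½ + (a - 1*5)/4 = ½ + (a - 5)/4 = ½ + (-5 + a)/4 = ½ + (-5/4 + a/4) = -¾ + a/4)
f(1, (2 + 4) - 3)*(-39) + G(-7) = -8*(-39) + (-¾ + (¼)*(-7)) = 312 + (-¾ - 7/4) = 312 - 5/2 = 619/2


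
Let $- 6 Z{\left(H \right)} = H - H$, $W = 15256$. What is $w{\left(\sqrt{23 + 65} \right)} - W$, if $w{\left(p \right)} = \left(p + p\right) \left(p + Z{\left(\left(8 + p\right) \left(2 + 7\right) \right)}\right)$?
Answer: $-15080$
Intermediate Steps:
$Z{\left(H \right)} = 0$ ($Z{\left(H \right)} = - \frac{H - H}{6} = \left(- \frac{1}{6}\right) 0 = 0$)
$w{\left(p \right)} = 2 p^{2}$ ($w{\left(p \right)} = \left(p + p\right) \left(p + 0\right) = 2 p p = 2 p^{2}$)
$w{\left(\sqrt{23 + 65} \right)} - W = 2 \left(\sqrt{23 + 65}\right)^{2} - 15256 = 2 \left(\sqrt{88}\right)^{2} - 15256 = 2 \left(2 \sqrt{22}\right)^{2} - 15256 = 2 \cdot 88 - 15256 = 176 - 15256 = -15080$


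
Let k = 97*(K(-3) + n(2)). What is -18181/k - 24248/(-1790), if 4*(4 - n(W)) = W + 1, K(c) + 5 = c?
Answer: 87432512/1649485 ≈ 53.006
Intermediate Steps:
K(c) = -5 + c
n(W) = 15/4 - W/4 (n(W) = 4 - (W + 1)/4 = 4 - (1 + W)/4 = 4 + (-1/4 - W/4) = 15/4 - W/4)
k = -1843/4 (k = 97*((-5 - 3) + (15/4 - 1/4*2)) = 97*(-8 + (15/4 - 1/2)) = 97*(-8 + 13/4) = 97*(-19/4) = -1843/4 ≈ -460.75)
-18181/k - 24248/(-1790) = -18181/(-1843/4) - 24248/(-1790) = -18181*(-4/1843) - 24248*(-1/1790) = 72724/1843 + 12124/895 = 87432512/1649485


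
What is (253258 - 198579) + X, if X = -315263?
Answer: -260584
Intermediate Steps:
(253258 - 198579) + X = (253258 - 198579) - 315263 = 54679 - 315263 = -260584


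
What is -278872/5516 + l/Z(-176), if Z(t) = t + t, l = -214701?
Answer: 271531943/485408 ≈ 559.39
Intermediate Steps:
Z(t) = 2*t
-278872/5516 + l/Z(-176) = -278872/5516 - 214701/(2*(-176)) = -278872*1/5516 - 214701/(-352) = -69718/1379 - 214701*(-1/352) = -69718/1379 + 214701/352 = 271531943/485408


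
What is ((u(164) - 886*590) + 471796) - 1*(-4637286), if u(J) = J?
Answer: 4586506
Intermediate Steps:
((u(164) - 886*590) + 471796) - 1*(-4637286) = ((164 - 886*590) + 471796) - 1*(-4637286) = ((164 - 522740) + 471796) + 4637286 = (-522576 + 471796) + 4637286 = -50780 + 4637286 = 4586506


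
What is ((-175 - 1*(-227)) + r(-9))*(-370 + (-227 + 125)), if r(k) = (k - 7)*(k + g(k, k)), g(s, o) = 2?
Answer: -77408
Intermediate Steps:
r(k) = (-7 + k)*(2 + k) (r(k) = (k - 7)*(k + 2) = (-7 + k)*(2 + k))
((-175 - 1*(-227)) + r(-9))*(-370 + (-227 + 125)) = ((-175 - 1*(-227)) + (-14 + (-9)² - 5*(-9)))*(-370 + (-227 + 125)) = ((-175 + 227) + (-14 + 81 + 45))*(-370 - 102) = (52 + 112)*(-472) = 164*(-472) = -77408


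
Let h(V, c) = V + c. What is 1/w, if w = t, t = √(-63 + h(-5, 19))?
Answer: -I/7 ≈ -0.14286*I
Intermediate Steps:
t = 7*I (t = √(-63 + (-5 + 19)) = √(-63 + 14) = √(-49) = 7*I ≈ 7.0*I)
w = 7*I ≈ 7.0*I
1/w = 1/(7*I) = -I/7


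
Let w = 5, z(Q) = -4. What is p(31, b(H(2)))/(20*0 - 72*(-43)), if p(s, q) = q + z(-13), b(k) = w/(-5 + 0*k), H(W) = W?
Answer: -5/3096 ≈ -0.0016150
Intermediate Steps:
b(k) = -1 (b(k) = 5/(-5 + 0*k) = 5/(-5 + 0) = 5/(-5) = 5*(-1/5) = -1)
p(s, q) = -4 + q (p(s, q) = q - 4 = -4 + q)
p(31, b(H(2)))/(20*0 - 72*(-43)) = (-4 - 1)/(20*0 - 72*(-43)) = -5/(0 + 3096) = -5/3096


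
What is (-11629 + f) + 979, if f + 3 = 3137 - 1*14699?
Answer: -22215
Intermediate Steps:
f = -11565 (f = -3 + (3137 - 1*14699) = -3 + (3137 - 14699) = -3 - 11562 = -11565)
(-11629 + f) + 979 = (-11629 - 11565) + 979 = -23194 + 979 = -22215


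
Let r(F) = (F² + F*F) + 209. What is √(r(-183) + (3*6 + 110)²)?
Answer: √83571 ≈ 289.09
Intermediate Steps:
r(F) = 209 + 2*F² (r(F) = (F² + F²) + 209 = 2*F² + 209 = 209 + 2*F²)
√(r(-183) + (3*6 + 110)²) = √((209 + 2*(-183)²) + (3*6 + 110)²) = √((209 + 2*33489) + (18 + 110)²) = √((209 + 66978) + 128²) = √(67187 + 16384) = √83571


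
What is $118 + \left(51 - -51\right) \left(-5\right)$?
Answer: $-392$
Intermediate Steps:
$118 + \left(51 - -51\right) \left(-5\right) = 118 + \left(51 + 51\right) \left(-5\right) = 118 + 102 \left(-5\right) = 118 - 510 = -392$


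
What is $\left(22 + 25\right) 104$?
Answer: $4888$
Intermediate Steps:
$\left(22 + 25\right) 104 = 47 \cdot 104 = 4888$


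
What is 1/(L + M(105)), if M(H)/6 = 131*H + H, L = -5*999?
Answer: 1/78165 ≈ 1.2793e-5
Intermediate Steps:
L = -4995
M(H) = 792*H (M(H) = 6*(131*H + H) = 6*(132*H) = 792*H)
1/(L + M(105)) = 1/(-4995 + 792*105) = 1/(-4995 + 83160) = 1/78165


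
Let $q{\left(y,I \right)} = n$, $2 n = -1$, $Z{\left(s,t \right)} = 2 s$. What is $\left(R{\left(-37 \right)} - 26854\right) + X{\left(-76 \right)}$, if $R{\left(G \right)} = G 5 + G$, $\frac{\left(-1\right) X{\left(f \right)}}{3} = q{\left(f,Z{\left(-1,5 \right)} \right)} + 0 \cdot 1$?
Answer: $- \frac{54149}{2} \approx -27075.0$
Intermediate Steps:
$n = - \frac{1}{2}$ ($n = \frac{1}{2} \left(-1\right) = - \frac{1}{2} \approx -0.5$)
$q{\left(y,I \right)} = - \frac{1}{2}$
$X{\left(f \right)} = \frac{3}{2}$ ($X{\left(f \right)} = - 3 \left(- \frac{1}{2} + 0 \cdot 1\right) = - 3 \left(- \frac{1}{2} + 0\right) = \left(-3\right) \left(- \frac{1}{2}\right) = \frac{3}{2}$)
$R{\left(G \right)} = 6 G$ ($R{\left(G \right)} = 5 G + G = 6 G$)
$\left(R{\left(-37 \right)} - 26854\right) + X{\left(-76 \right)} = \left(6 \left(-37\right) - 26854\right) + \frac{3}{2} = \left(-222 - 26854\right) + \frac{3}{2} = -27076 + \frac{3}{2} = - \frac{54149}{2}$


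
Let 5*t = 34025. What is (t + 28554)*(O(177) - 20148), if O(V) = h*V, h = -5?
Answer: -743705847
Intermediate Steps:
t = 6805 (t = (⅕)*34025 = 6805)
O(V) = -5*V
(t + 28554)*(O(177) - 20148) = (6805 + 28554)*(-5*177 - 20148) = 35359*(-885 - 20148) = 35359*(-21033) = -743705847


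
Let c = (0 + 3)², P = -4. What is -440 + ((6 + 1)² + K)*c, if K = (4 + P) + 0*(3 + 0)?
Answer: 1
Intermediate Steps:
K = 0 (K = (4 - 4) + 0*(3 + 0) = 0 + 0*3 = 0 + 0 = 0)
c = 9 (c = 3² = 9)
-440 + ((6 + 1)² + K)*c = -440 + ((6 + 1)² + 0)*9 = -440 + (7² + 0)*9 = -440 + (49 + 0)*9 = -440 + 49*9 = -440 + 441 = 1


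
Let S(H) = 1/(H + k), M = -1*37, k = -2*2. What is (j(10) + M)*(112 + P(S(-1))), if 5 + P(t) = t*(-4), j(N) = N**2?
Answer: 33957/5 ≈ 6791.4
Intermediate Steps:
k = -4
M = -37
S(H) = 1/(-4 + H) (S(H) = 1/(H - 4) = 1/(-4 + H))
P(t) = -5 - 4*t (P(t) = -5 + t*(-4) = -5 - 4*t)
(j(10) + M)*(112 + P(S(-1))) = (10**2 - 37)*(112 + (-5 - 4/(-4 - 1))) = (100 - 37)*(112 + (-5 - 4/(-5))) = 63*(112 + (-5 - 4*(-1/5))) = 63*(112 + (-5 + 4/5)) = 63*(112 - 21/5) = 63*(539/5) = 33957/5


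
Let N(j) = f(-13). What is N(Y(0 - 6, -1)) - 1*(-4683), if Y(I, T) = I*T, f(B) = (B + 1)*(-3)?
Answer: 4719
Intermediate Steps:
f(B) = -3 - 3*B (f(B) = (1 + B)*(-3) = -3 - 3*B)
N(j) = 36 (N(j) = -3 - 3*(-13) = -3 + 39 = 36)
N(Y(0 - 6, -1)) - 1*(-4683) = 36 - 1*(-4683) = 36 + 4683 = 4719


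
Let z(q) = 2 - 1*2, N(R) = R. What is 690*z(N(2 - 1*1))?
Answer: 0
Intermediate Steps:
z(q) = 0 (z(q) = 2 - 2 = 0)
690*z(N(2 - 1*1)) = 690*0 = 0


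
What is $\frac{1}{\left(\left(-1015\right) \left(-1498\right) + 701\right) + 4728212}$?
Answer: $\frac{1}{6249383} \approx 1.6002 \cdot 10^{-7}$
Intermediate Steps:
$\frac{1}{\left(\left(-1015\right) \left(-1498\right) + 701\right) + 4728212} = \frac{1}{\left(1520470 + 701\right) + 4728212} = \frac{1}{1521171 + 4728212} = \frac{1}{6249383}$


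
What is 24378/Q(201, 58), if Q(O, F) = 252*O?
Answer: 4063/8442 ≈ 0.48128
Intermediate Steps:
24378/Q(201, 58) = 24378/((252*201)) = 24378/50652 = 24378*(1/50652) = 4063/8442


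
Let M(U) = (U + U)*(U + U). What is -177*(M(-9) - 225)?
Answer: -17523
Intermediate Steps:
M(U) = 4*U² (M(U) = (2*U)*(2*U) = 4*U²)
-177*(M(-9) - 225) = -177*(4*(-9)² - 225) = -177*(4*81 - 225) = -177*(324 - 225) = -177*99 = -17523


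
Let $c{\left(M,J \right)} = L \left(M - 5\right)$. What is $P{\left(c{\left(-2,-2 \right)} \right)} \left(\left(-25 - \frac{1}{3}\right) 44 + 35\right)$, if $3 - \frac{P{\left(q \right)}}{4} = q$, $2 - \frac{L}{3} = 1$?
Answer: $-103648$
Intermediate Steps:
$L = 3$ ($L = 6 - 3 = 3$)
$c{\left(M,J \right)} = -15 + 3 M$ ($c{\left(M,J \right)} = 3 \left(M - 5\right) = 3 \left(-5 + M\right) = -15 + 3 M$)
$P{\left(q \right)} = 12 - 4 q$
$P{\left(c{\left(-2,-2 \right)} \right)} \left(\left(-25 - \frac{1}{3}\right) 44 + 35\right) = \left(12 - 4 \left(-15 + 3 \left(-2\right)\right)\right) \left(\left(-25 - \frac{1}{3}\right) 44 + 35\right) = \left(12 - 4 \left(-15 - 6\right)\right) \left(\left(-25 - \frac{1}{3}\right) 44 + 35\right) = \left(12 - -84\right) \left(\left(-25 - \frac{1}{3}\right) 44 + 35\right) = \left(12 + 84\right) \left(\left(- \frac{76}{3}\right) 44 + 35\right) = 96 \left(- \frac{3344}{3} + 35\right) = 96 \left(- \frac{3239}{3}\right) = -103648$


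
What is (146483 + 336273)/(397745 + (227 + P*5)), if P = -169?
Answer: 482756/397127 ≈ 1.2156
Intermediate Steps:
(146483 + 336273)/(397745 + (227 + P*5)) = (146483 + 336273)/(397745 + (227 - 169*5)) = 482756/(397745 + (227 - 845)) = 482756/(397745 - 618) = 482756/397127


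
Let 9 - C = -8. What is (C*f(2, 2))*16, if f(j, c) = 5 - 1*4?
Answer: 272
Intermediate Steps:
C = 17 (C = 9 - 1*(-8) = 9 + 8 = 17)
f(j, c) = 1 (f(j, c) = 5 - 4 = 1)
(C*f(2, 2))*16 = (17*1)*16 = 17*16 = 272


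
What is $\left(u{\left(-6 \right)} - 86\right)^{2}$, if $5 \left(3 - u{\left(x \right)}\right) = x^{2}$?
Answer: $\frac{203401}{25} \approx 8136.0$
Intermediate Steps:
$u{\left(x \right)} = 3 - \frac{x^{2}}{5}$
$\left(u{\left(-6 \right)} - 86\right)^{2} = \left(\left(3 - \frac{\left(-6\right)^{2}}{5}\right) - 86\right)^{2} = \left(\left(3 - \frac{36}{5}\right) - 86\right)^{2} = \left(- \frac{21}{5} - 86\right)^{2} = \left(- \frac{451}{5}\right)^{2} = \frac{203401}{25}$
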